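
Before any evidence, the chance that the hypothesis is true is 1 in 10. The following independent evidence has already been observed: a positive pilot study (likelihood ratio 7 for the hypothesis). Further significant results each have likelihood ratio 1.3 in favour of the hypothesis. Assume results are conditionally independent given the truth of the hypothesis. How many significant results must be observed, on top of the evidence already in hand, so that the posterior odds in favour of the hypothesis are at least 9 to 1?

Prior odds = 0.1/0.9 = 1/9.
Bayes factor of the evidence already in hand = 7.
Odds after that evidence = (1/9) × 7 = 7/9.
Target odds = 9.
Need 1.3ⁿ ≥ 9 ÷ (7/9) = 81/7.
1.3⁹ ≈10.6045 falls short of 81/7 but 1.3¹⁰ ≈13.7858 reaches it, so n = 10.

10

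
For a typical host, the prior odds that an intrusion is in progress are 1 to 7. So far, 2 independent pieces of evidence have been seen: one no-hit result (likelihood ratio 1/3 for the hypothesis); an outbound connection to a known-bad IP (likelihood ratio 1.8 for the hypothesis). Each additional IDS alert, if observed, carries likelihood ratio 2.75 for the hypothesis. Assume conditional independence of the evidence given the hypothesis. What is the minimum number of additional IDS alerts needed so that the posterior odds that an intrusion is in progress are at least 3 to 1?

Prior odds = 1/7.
Combined Bayes factor of the evidence already in hand = (1/3) × 1.8 = 0.6.
Odds after that evidence = (1/7) × 0.6 = 3/35.
Target odds = 3.
Need 2.75ⁿ ≥ 3 ÷ (3/35) = 35.
2.75³ = 20.796875 falls short of 35 but 2.75⁴ = 57.19140625 reaches it, so n = 4.

4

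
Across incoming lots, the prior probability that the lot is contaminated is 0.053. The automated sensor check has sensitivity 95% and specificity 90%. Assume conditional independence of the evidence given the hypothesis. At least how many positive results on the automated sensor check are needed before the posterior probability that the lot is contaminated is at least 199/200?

Prior odds = 0.053/0.947 = 53/947.
False-positive rate = 1 − 0.9 = 0.1; likelihood ratio of a positive = 0.95/0.1 = 9.5.
Target posterior odds = 0.995/0.005 = 199.
Require 9.5ⁿ ≥ 199 ÷ (53/947) = 188453/53.
9.5³ = 857.375 falls short of 188453/53 but 9.5⁴ = 8145.0625 reaches it, so n = 4.

4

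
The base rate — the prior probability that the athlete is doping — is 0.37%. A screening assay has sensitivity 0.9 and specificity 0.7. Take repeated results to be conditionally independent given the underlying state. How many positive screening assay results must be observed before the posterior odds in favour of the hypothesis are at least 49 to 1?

9

Prior odds = 0.0037/0.9963 = 37/9963.
False-positive rate = 1 − 0.7 = 0.3; likelihood ratio of a positive = 0.9/0.3 = 3.
Target odds = 49.
Require 3ⁿ ≥ 49 ÷ (37/9963) = 488187/37.
3⁸ = 6561 falls short of 488187/37 but 3⁹ = 19683 reaches it, so n = 9.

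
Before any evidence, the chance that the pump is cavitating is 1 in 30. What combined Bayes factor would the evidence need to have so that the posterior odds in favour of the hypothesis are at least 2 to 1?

58

Prior odds = (1/30)/(29/30) = 1/29.
Target odds = 2.
Required Bayes factor = 2 ÷ (1/29) = 58.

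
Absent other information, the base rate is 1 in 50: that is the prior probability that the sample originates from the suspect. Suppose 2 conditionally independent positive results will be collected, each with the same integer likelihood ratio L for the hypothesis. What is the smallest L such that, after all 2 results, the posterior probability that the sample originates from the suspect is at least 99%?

70

Prior odds = 0.02/0.98 = 1/49.
Target odds = 0.99/0.01 = 99.
Need L² ≥ 99 ÷ (1/49) = 4851.
69² = 4761 < 4851 ≤ 4900 = 70², so L = 70.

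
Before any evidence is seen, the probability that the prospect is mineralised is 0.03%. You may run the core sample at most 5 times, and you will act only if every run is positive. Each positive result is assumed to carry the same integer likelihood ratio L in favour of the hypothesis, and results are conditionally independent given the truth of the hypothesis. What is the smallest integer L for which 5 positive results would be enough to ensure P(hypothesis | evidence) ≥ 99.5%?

Prior odds = 0.0003/0.9997 = 3/9997.
Target odds = 0.995/0.005 = 199.
Need L⁵ ≥ 199 ÷ (3/9997) = 1989403/3.
14⁵ = 537824 < 1989403/3 ≤ 759375 = 15⁵, so L = 15.

15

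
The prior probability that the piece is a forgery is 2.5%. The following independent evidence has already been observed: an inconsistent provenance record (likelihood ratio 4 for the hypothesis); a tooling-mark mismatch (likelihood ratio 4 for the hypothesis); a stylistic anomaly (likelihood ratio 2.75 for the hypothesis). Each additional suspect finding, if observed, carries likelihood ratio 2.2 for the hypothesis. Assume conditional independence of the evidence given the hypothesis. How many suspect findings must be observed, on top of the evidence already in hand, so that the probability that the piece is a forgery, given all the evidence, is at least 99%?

Prior odds = 0.025/0.975 = 1/39.
Combined Bayes factor of the evidence already in hand = 4 × 4 × 2.75 = 44.
Odds after that evidence = (1/39) × 44 = 44/39.
Target odds = 0.99/0.01 = 99.
Need 2.2ⁿ ≥ 99 ÷ (44/39) = 87.75.
2.2⁵ = 51.53632 falls short of 87.75 but 2.2⁶ = 1771561/15625 reaches it, so n = 6.

6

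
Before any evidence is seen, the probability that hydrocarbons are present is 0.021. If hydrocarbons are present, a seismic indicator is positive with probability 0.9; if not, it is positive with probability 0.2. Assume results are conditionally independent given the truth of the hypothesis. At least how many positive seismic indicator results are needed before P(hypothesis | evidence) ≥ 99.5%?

7

Prior odds = 0.021/0.979 = 21/979.
Likelihood ratio of a positive = 0.9/0.2 = 4.5.
Target odds: 0.995 ÷ 0.005 = 199.
Need (21/979) × 4.5ⁿ ≥ 199, i.e. 4.5ⁿ ≥ 194821/21.
4.5⁶ = 8303.765625 falls short of 194821/21 but 4.5⁷ = 4782969/128 reaches it, so n = 7.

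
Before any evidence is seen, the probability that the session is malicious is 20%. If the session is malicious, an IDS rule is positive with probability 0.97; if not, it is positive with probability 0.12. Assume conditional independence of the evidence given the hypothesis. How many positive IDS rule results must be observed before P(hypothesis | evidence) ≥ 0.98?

Prior odds: 0.2 ÷ 0.8 = 0.25.
Likelihood ratio of a positive = 0.97/0.12 = 97/12.
Target odds: 0.98 ÷ 0.02 = 49.
Require (97/12)ⁿ ≥ 49 ÷ 0.25 = 196.
(97/12)² = 9409/144 falls short of 196 but (97/12)³ = 912673/1728 reaches it, so n = 3.

3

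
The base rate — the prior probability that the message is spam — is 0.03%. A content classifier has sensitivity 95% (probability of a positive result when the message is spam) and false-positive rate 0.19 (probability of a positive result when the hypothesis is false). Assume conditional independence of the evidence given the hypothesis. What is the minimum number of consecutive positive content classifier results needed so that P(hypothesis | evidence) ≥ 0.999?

Prior odds = 0.0003/0.9997 = 3/9997.
Likelihood ratio of a positive result = 0.95/0.19 = 5.
Target posterior odds = 0.999/0.001 = 999.
Require 5ⁿ ≥ 999 ÷ (3/9997) = 3329001.
5⁹ = 1953125 falls short of 3329001 but 5¹⁰ = 9765625 reaches it, so n = 10.

10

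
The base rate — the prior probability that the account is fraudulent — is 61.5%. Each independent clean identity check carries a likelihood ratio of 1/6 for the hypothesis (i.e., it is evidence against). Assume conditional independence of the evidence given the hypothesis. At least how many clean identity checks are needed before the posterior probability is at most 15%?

2

Prior odds = 0.615/0.385 = 123/77.
Likelihood ratio per clean identity check = 1/6.
Target posterior odds = 0.15/0.85 = 3/17.
Require (1/6)ⁿ ≤ 3/17 ÷ (123/77) = 77/697.
(1/6)¹ = 1/6 is still above 77/697 but (1/6)² = 1/36 is at or below it, so n = 2.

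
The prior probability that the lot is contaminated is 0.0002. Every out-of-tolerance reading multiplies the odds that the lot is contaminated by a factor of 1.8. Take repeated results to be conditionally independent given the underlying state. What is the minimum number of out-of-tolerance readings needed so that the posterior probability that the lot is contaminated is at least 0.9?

19

Prior odds: 0.0002 ÷ 0.9998 = 1/4999.
Likelihood ratio per out-of-tolerance reading = 1.8.
Target posterior odds = 0.9/0.1 = 9.
Need (1/4999) × 1.8ⁿ ≥ 9, i.e. 1.8ⁿ ≥ 44991.
1.8¹⁸ ≈39346.4 falls short of 44991 but 1.8¹⁹ ≈70823.5 reaches it, so n = 19.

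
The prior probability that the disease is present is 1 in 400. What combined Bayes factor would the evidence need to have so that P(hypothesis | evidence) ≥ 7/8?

Prior odds = 0.0025/0.9975 = 1/399.
Target odds = 0.875/0.125 = 7.
Required Bayes factor = 7 ÷ (1/399) = 2793.

2793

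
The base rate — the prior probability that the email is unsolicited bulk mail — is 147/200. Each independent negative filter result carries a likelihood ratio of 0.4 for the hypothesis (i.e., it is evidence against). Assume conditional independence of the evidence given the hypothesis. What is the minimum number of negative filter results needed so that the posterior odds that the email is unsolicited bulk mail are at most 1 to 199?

Prior odds: 0.735 ÷ 0.265 = 147/53.
Likelihood ratio per negative filter result = 0.4.
Target odds = 1/199.
Need (147/53) × 0.4ⁿ ≤ 1/199, i.e. 0.4ⁿ ≤ 53/29253.
0.4⁶ = 64/15625 is still above 53/29253 but 0.4⁷ = 128/78125 is at or below it, so n = 7.

7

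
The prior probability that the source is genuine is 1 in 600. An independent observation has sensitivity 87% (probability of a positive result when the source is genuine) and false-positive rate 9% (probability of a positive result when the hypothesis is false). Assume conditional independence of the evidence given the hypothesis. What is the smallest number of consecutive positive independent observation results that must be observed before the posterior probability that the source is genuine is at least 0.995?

6

Prior odds = (1/600)/(599/600) = 1/599.
Likelihood ratio of a positive result = 0.87/0.09 = 29/3.
Target posterior odds = 0.995/0.005 = 199.
Need (1/599) × (29/3)ⁿ ≥ 199, i.e. (29/3)ⁿ ≥ 119201.
(29/3)⁵ = 20511149/243 falls short of 119201 but (29/3)⁶ = 594823321/729 reaches it, so n = 6.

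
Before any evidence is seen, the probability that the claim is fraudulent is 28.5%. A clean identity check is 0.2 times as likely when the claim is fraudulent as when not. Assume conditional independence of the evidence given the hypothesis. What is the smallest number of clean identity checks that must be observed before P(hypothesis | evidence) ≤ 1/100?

3

Prior odds = 0.285/0.715 = 57/143.
Likelihood ratio per clean identity check = 0.2.
Target posterior odds = 0.01/0.99 = 1/99.
Need (57/143) × 0.2ⁿ ≤ 1/99, i.e. 0.2ⁿ ≤ 13/513.
0.2² = 0.04 is still above 13/513 but 0.2³ = 0.008 is at or below it, so n = 3.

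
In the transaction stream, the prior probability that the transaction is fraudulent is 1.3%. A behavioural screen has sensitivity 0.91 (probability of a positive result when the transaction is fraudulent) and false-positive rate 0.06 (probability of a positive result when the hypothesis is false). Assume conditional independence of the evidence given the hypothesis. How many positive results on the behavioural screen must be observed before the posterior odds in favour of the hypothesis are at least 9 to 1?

Prior odds: 0.013 ÷ 0.987 = 13/987.
Likelihood ratio of a positive result = 0.91/0.06 = 91/6.
Target odds = 9.
Need (13/987) × (91/6)ⁿ ≥ 9, i.e. (91/6)ⁿ ≥ 8883/13.
(91/6)² = 8281/36 falls short of 8883/13 but (91/6)³ = 753571/216 reaches it, so n = 3.

3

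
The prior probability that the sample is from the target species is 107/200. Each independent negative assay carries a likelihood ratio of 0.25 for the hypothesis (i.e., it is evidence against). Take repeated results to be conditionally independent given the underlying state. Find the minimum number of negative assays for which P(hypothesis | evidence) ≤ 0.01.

4

Prior odds: 0.535 ÷ 0.465 = 107/93.
Likelihood ratio per negative assay = 0.25.
Target odds: 0.01 ÷ 0.99 = 1/99.
Need (107/93) × 0.25ⁿ ≤ 1/99, i.e. 0.25ⁿ ≤ 31/3531.
0.25³ = 0.015625 is still above 31/3531 but 0.25⁴ = 0.00390625 is at or below it, so n = 4.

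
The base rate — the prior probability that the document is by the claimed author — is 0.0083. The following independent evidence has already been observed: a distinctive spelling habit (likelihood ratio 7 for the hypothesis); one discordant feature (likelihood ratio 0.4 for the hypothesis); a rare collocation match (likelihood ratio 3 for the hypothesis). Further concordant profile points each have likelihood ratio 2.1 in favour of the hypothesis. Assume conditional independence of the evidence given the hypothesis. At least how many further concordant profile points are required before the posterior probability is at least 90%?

Prior odds = 0.0083/0.9917 = 83/9917.
Combined Bayes factor of the evidence already in hand = 7 × 0.4 × 3 = 8.4.
Odds after that evidence = (83/9917) × 8.4 = 3486/49585.
Target odds = 0.9/0.1 = 9.
Need 2.1ⁿ ≥ 9 ÷ (3486/49585) = 148755/1162.
2.1⁶ = 85766121/1000000 falls short of 148755/1162 but 2.1⁷ ≈180.109 reaches it, so n = 7.

7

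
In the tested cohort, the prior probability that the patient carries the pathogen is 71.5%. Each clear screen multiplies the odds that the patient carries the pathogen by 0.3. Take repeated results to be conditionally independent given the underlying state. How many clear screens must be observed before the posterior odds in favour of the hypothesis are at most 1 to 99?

5

Prior odds = 0.715/0.285 = 143/57.
Likelihood ratio per clear screen = 0.3.
Target odds = 1/99.
Need (143/57) × 0.3ⁿ ≤ 1/99, i.e. 0.3ⁿ ≤ 19/4719.
0.3⁴ = 0.0081 is still above 19/4719 but 0.3⁵ = 243/100000 is at or below it, so n = 5.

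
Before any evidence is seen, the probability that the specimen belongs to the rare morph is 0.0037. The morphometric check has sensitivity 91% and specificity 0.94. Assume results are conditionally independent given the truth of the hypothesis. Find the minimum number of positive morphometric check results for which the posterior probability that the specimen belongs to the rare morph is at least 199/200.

Prior odds: 0.0037 ÷ 0.9963 = 37/9963.
False-positive rate = 1 − 0.94 = 0.06; likelihood ratio of a positive = 0.91/0.06 = 91/6.
Target posterior odds = 0.995/0.005 = 199.
Require (91/6)ⁿ ≥ 199 ÷ (37/9963) = 1982637/37.
(91/6)⁴ = 68574961/1296 falls short of 1982637/37 but (91/6)⁵ ≈802510 reaches it, so n = 5.

5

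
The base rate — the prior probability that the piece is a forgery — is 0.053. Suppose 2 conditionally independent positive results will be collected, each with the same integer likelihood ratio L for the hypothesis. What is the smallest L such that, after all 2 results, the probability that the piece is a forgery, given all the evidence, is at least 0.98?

30

Prior odds = 0.053/0.947 = 53/947.
Target odds = 0.98/0.02 = 49.
Need L² ≥ 49 ÷ (53/947) = 46403/53.
29² = 841 < 46403/53 ≤ 900 = 30², so L = 30.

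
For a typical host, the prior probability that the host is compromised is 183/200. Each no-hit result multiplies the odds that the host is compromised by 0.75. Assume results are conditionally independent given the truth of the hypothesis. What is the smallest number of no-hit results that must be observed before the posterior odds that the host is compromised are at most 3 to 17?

Prior odds: 0.915 ÷ 0.085 = 183/17.
Likelihood ratio per no-hit result = 0.75.
Target odds = 3/17.
Require 0.75ⁿ ≤ 3/17 ÷ (183/17) = 1/61.
0.75¹⁴ = 4782969/268435456 is still above 1/61 but 0.75¹⁵ ≈0.0133635 is at or below it, so n = 15.

15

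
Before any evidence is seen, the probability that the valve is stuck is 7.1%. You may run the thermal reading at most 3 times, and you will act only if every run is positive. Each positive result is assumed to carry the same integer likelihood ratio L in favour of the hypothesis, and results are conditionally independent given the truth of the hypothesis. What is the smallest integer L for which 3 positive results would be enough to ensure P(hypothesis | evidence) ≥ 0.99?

Prior odds = 0.071/0.929 = 71/929.
Target odds = 0.99/0.01 = 99.
Need L³ ≥ 99 ÷ (71/929) = 91971/71.
10³ = 1000 < 91971/71 ≤ 1331 = 11³, so L = 11.

11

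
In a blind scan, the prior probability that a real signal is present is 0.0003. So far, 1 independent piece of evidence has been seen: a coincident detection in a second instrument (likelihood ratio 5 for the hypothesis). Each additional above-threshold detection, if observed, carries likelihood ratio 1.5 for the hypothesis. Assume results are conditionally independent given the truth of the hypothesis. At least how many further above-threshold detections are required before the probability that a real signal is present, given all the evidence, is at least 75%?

Prior odds = 0.0003/0.9997 = 3/9997.
Bayes factor of the evidence already in hand = 5.
Odds after that evidence = (3/9997) × 5 = 15/9997.
Target odds = 0.75/0.25 = 3.
Need 1.5ⁿ ≥ 3 ÷ (15/9997) = 1999.4.
1.5¹⁸ = 387420489/262144 falls short of 1999.4 but 1.5¹⁹ ≈2216.84 reaches it, so n = 19.

19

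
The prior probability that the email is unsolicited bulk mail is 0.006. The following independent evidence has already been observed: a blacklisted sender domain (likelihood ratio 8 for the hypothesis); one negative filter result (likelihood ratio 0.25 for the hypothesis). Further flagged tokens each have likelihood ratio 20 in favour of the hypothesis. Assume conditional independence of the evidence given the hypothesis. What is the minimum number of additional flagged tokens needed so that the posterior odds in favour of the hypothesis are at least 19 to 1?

Prior odds = 0.006/0.994 = 3/497.
Combined Bayes factor of the evidence already in hand = 8 × 0.25 = 2.
Odds after that evidence = (3/497) × 2 = 6/497.
Target odds = 19.
Need 20ⁿ ≥ 19 ÷ (6/497) = 9443/6.
20² = 400 falls short of 9443/6 but 20³ = 8000 reaches it, so n = 3.

3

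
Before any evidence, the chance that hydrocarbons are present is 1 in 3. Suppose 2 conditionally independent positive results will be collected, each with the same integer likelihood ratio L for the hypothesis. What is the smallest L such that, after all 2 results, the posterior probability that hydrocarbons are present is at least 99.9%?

Prior odds = (1/3)/(2/3) = 0.5.
Target odds = 0.999/0.001 = 999.
Need L² ≥ 999 ÷ 0.5 = 1998.
44² = 1936 < 1998 ≤ 2025 = 45², so L = 45.

45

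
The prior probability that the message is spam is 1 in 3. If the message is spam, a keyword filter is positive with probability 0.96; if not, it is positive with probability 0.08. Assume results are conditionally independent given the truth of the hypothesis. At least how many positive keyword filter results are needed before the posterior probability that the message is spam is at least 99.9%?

Prior odds: (1/3) ÷ (2/3) = 0.5.
Likelihood ratio of a positive = 0.96/0.08 = 12.
Target odds: 0.999 ÷ 0.001 = 999.
Require 12ⁿ ≥ 999 ÷ 0.5 = 1998.
12³ = 1728 falls short of 1998 but 12⁴ = 20736 reaches it, so n = 4.

4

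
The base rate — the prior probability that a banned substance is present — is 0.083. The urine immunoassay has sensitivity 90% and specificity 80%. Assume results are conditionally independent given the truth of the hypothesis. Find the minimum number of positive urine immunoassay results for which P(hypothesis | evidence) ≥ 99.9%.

Prior odds: 0.083 ÷ 0.917 = 83/917.
False-positive rate = 1 − 0.8 = 0.2; likelihood ratio of a positive = 0.9/0.2 = 4.5.
Target odds: 0.999 ÷ 0.001 = 999.
Require 4.5ⁿ ≥ 999 ÷ (83/917) = 916083/83.
4.5⁶ = 8303.765625 falls short of 916083/83 but 4.5⁷ = 4782969/128 reaches it, so n = 7.

7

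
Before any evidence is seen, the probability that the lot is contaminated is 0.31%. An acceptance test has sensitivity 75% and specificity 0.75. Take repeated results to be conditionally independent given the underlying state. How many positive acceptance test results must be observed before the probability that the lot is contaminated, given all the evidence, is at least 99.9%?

12

Prior odds = 0.0031/0.9969 = 31/9969.
False-positive rate = 1 − 0.75 = 0.25; likelihood ratio of a positive = 0.75/0.25 = 3.
Target posterior odds = 0.999/0.001 = 999.
Require 3ⁿ ≥ 999 ÷ (31/9969) = 9959031/31.
3¹¹ = 177147 falls short of 9959031/31 but 3¹² = 531441 reaches it, so n = 12.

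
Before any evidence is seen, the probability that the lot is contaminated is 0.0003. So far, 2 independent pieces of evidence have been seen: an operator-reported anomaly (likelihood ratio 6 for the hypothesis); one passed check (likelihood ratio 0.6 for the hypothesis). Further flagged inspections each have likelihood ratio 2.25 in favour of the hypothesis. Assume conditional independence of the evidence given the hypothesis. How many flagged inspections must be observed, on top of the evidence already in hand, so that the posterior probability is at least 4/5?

11

Prior odds = 0.0003/0.9997 = 3/9997.
Combined Bayes factor of the evidence already in hand = 6 × 0.6 = 3.6.
Odds after that evidence = (3/9997) × 3.6 = 54/49985.
Target odds = 0.8/0.2 = 4.
Need 2.25ⁿ ≥ 4 ÷ (54/49985) = 99970/27.
2.25¹⁰ ≈3325.26 falls short of 99970/27 but 2.25¹¹ ≈7481.83 reaches it, so n = 11.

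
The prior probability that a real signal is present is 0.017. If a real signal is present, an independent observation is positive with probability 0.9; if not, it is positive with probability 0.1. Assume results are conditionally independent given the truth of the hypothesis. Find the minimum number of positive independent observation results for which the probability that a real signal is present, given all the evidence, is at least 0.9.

Prior odds = 0.017/0.983 = 17/983.
Likelihood ratio of a positive = 0.9/0.1 = 9.
Target posterior odds = 0.9/0.1 = 9.
Need (17/983) × 9ⁿ ≥ 9, i.e. 9ⁿ ≥ 8847/17.
9² = 81 falls short of 8847/17 but 9³ = 729 reaches it, so n = 3.

3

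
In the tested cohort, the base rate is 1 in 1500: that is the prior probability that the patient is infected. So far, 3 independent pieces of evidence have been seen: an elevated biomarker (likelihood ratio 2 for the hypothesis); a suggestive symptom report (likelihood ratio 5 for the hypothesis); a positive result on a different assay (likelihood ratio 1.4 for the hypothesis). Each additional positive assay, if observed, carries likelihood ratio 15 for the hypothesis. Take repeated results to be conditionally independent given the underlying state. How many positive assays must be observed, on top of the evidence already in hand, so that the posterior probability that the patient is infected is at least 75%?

3

Prior odds = (1/1500)/(1499/1500) = 1/1499.
Combined Bayes factor of the evidence already in hand = 2 × 5 × 1.4 = 14.
Odds after that evidence = (1/1499) × 14 = 14/1499.
Target odds = 0.75/0.25 = 3.
Need 15ⁿ ≥ 3 ÷ (14/1499) = 4497/14.
15² = 225 falls short of 4497/14 but 15³ = 3375 reaches it, so n = 3.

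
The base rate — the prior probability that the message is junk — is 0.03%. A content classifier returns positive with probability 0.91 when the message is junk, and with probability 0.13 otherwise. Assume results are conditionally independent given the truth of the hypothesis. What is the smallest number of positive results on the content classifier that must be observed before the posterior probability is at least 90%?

6

Prior odds = 0.0003/0.9997 = 3/9997.
Likelihood ratio of a positive result = 0.91/0.13 = 7.
Target odds: 0.9 ÷ 0.1 = 9.
Require 7ⁿ ≥ 9 ÷ (3/9997) = 29991.
7⁵ = 16807 falls short of 29991 but 7⁶ = 117649 reaches it, so n = 6.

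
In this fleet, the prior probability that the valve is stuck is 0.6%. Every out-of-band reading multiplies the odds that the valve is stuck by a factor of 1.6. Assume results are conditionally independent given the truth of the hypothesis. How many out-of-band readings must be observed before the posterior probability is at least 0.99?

Prior odds = 0.006/0.994 = 3/497.
Likelihood ratio per out-of-band reading = 1.6.
Target odds: 0.99 ÷ 0.01 = 99.
Require 1.6ⁿ ≥ 99 ÷ (3/497) = 16401.
1.6²⁰ ≈12089.3 falls short of 16401 but 1.6²¹ ≈19342.8 reaches it, so n = 21.

21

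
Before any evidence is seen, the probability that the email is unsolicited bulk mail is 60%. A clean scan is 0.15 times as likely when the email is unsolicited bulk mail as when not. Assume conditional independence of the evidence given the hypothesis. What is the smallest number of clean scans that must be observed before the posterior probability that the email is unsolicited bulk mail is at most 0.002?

Prior odds: 0.6 ÷ 0.4 = 1.5.
Likelihood ratio per clean scan = 0.15.
Target odds: 0.002 ÷ 0.998 = 1/499.
Require 0.15ⁿ ≤ 1/499 ÷ 1.5 = 2/1497.
0.15³ = 0.003375 is still above 2/1497 but 0.15⁴ = 81/160000 is at or below it, so n = 4.

4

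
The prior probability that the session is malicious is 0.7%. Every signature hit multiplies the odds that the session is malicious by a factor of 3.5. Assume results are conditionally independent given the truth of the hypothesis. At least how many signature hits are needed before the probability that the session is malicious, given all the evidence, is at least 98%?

8

Prior odds = 0.007/0.993 = 7/993.
Likelihood ratio per signature hit = 3.5.
Target posterior odds = 0.98/0.02 = 49.
Need (7/993) × 3.5ⁿ ≥ 49, i.e. 3.5ⁿ ≥ 6951.
3.5⁷ = 823543/128 falls short of 6951 but 3.5⁸ = 5764801/256 reaches it, so n = 8.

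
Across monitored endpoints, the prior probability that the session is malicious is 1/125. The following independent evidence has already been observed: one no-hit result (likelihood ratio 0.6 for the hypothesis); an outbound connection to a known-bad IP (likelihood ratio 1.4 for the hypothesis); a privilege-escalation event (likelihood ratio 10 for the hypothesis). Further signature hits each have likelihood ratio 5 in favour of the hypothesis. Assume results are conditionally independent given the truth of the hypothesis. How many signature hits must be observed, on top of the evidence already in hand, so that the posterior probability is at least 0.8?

Prior odds = 0.008/0.992 = 1/124.
Combined Bayes factor of the evidence already in hand = 0.6 × 1.4 × 10 = 8.4.
Odds after that evidence = (1/124) × 8.4 = 21/310.
Target odds = 0.8/0.2 = 4.
Need 5ⁿ ≥ 4 ÷ (21/310) = 1240/21.
5² = 25 falls short of 1240/21 but 5³ = 125 reaches it, so n = 3.

3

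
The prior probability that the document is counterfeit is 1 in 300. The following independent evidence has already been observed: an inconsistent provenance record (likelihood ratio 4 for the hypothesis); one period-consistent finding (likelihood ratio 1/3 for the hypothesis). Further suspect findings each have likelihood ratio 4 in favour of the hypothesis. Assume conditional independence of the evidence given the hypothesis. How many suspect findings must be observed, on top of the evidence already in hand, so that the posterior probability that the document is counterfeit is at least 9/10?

6

Prior odds = (1/300)/(299/300) = 1/299.
Combined Bayes factor of the evidence already in hand = 4 × (1/3) = 4/3.
Odds after that evidence = (1/299) × 4/3 = 4/897.
Target odds = 0.9/0.1 = 9.
Need 4ⁿ ≥ 9 ÷ (4/897) = 2018.25.
4⁵ = 1024 falls short of 2018.25 but 4⁶ = 4096 reaches it, so n = 6.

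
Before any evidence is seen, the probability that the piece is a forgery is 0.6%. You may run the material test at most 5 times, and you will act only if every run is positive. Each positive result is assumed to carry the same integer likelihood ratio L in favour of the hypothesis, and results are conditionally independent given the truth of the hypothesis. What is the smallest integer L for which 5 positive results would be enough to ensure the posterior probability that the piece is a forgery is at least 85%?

Prior odds = 0.006/0.994 = 3/497.
Target odds = 0.85/0.15 = 17/3.
Need L⁵ ≥ 17/3 ÷ (3/497) = 8449/9.
3⁵ = 243 < 8449/9 ≤ 1024 = 4⁵, so L = 4.

4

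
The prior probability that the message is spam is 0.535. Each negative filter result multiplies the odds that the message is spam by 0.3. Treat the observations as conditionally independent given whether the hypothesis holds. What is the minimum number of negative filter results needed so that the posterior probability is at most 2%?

4

Prior odds = 0.535/0.465 = 107/93.
Likelihood ratio per negative filter result = 0.3.
Target odds: 0.02 ÷ 0.98 = 1/49.
Need (107/93) × 0.3ⁿ ≤ 1/49, i.e. 0.3ⁿ ≤ 93/5243.
0.3³ = 0.027 is still above 93/5243 but 0.3⁴ = 0.0081 is at or below it, so n = 4.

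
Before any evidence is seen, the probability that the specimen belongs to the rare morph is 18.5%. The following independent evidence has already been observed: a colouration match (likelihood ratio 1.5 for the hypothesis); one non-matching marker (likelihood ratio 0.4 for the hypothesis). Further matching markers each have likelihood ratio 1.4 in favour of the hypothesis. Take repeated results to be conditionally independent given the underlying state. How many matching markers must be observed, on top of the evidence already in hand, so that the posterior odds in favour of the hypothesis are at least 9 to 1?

Prior odds = 0.185/0.815 = 37/163.
Combined Bayes factor of the evidence already in hand = 1.5 × 0.4 = 0.6.
Odds after that evidence = (37/163) × 0.6 = 111/815.
Target odds = 9.
Need 1.4ⁿ ≥ 9 ÷ (111/815) = 2445/37.
1.4¹² ≈56.6939 falls short of 2445/37 but 1.4¹³ ≈79.3715 reaches it, so n = 13.

13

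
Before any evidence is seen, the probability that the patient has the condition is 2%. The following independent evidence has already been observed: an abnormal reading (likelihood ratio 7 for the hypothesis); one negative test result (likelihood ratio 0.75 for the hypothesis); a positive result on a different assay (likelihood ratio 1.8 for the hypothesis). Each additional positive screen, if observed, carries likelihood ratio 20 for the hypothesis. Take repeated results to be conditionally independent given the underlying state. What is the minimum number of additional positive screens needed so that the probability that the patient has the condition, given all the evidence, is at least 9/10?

2

Prior odds = 0.02/0.98 = 1/49.
Combined Bayes factor of the evidence already in hand = 7 × 0.75 × 1.8 = 9.45.
Odds after that evidence = (1/49) × 9.45 = 27/140.
Target odds = 0.9/0.1 = 9.
Need 20ⁿ ≥ 9 ÷ (27/140) = 140/3.
20¹ = 20 falls short of 140/3 but 20² = 400 reaches it, so n = 2.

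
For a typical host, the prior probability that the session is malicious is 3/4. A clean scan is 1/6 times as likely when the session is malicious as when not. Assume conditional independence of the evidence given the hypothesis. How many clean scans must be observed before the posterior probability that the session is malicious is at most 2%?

Prior odds: 0.75 ÷ 0.25 = 3.
Likelihood ratio per clean scan = 1/6.
Target odds: 0.02 ÷ 0.98 = 1/49.
Require (1/6)ⁿ ≤ 1/49 ÷ 3 = 1/147.
(1/6)² = 1/36 is still above 1/147 but (1/6)³ = 1/216 is at or below it, so n = 3.

3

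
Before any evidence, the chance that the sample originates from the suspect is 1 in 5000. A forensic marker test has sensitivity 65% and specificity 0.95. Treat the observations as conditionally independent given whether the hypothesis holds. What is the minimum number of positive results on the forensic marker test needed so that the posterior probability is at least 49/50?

Prior odds = 0.0002/0.9998 = 1/4999.
False-positive rate = 1 − 0.95 = 0.05; likelihood ratio of a positive = 0.65/0.05 = 13.
Target posterior odds = 0.98/0.02 = 49.
Require 13ⁿ ≥ 49 ÷ (1/4999) = 244951.
13⁴ = 28561 falls short of 244951 but 13⁵ = 371293 reaches it, so n = 5.

5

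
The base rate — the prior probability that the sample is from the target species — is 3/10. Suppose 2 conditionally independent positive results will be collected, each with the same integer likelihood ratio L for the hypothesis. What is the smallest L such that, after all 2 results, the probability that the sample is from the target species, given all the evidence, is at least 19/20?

7

Prior odds = 0.3/0.7 = 3/7.
Target odds = 0.95/0.05 = 19.
Need L² ≥ 19 ÷ (3/7) = 133/3.
6² = 36 < 133/3 ≤ 49 = 7², so L = 7.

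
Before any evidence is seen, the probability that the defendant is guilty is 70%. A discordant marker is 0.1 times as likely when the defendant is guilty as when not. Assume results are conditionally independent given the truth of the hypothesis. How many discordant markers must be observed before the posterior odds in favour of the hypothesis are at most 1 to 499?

4

Prior odds: 0.7 ÷ 0.3 = 7/3.
Likelihood ratio per discordant marker = 0.1.
Target odds = 1/499.
Require 0.1ⁿ ≤ 1/499 ÷ (7/3) = 3/3493.
0.1³ = 0.001 is still above 3/3493 but 0.1⁴ = 0.0001 is at or below it, so n = 4.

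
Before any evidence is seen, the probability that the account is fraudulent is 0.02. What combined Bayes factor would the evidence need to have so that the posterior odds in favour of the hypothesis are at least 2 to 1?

98

Prior odds = 0.02/0.98 = 1/49.
Target odds = 2.
Required Bayes factor = 2 ÷ (1/49) = 98.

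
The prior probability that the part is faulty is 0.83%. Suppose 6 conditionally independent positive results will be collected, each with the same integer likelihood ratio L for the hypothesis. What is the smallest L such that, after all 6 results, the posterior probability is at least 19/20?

Prior odds = 0.0083/0.9917 = 83/9917.
Target odds = 0.95/0.05 = 19.
Need L⁶ ≥ 19 ÷ (83/9917) = 188423/83.
3⁶ = 729 < 188423/83 ≤ 4096 = 4⁶, so L = 4.

4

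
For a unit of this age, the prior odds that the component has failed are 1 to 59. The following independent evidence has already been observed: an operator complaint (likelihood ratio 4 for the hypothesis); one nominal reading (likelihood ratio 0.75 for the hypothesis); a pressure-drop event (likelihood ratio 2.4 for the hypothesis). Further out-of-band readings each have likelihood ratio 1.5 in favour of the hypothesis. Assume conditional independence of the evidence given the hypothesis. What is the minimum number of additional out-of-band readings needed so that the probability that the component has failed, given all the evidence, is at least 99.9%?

23

Prior odds = 1/59.
Combined Bayes factor of the evidence already in hand = 4 × 0.75 × 2.4 = 7.2.
Odds after that evidence = (1/59) × 7.2 = 36/295.
Target odds = 0.999/0.001 = 999.
Need 1.5ⁿ ≥ 999 ÷ (36/295) = 8186.25.
1.5²² ≈7481.83 falls short of 8186.25 but 1.5²³ ≈11222.7 reaches it, so n = 23.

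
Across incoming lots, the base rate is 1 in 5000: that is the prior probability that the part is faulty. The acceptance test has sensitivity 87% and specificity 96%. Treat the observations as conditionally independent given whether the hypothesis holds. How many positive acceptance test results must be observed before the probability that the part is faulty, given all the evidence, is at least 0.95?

4

Prior odds: 0.0002 ÷ 0.9998 = 1/4999.
False-positive rate = 1 − 0.96 = 0.04; likelihood ratio of a positive = 0.87/0.04 = 21.75.
Target posterior odds = 0.95/0.05 = 19.
Need (1/4999) × 21.75ⁿ ≥ 19, i.e. 21.75ⁿ ≥ 94981.
21.75³ = 658503/64 falls short of 94981 but 21.75⁴ = 57289761/256 reaches it, so n = 4.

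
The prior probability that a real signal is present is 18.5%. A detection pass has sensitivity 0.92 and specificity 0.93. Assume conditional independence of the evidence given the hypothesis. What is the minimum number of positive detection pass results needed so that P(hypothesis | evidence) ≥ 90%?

Prior odds: 0.185 ÷ 0.815 = 37/163.
False-positive rate = 1 − 0.93 = 0.07; likelihood ratio of a positive = 0.92/0.07 = 92/7.
Target odds: 0.9 ÷ 0.1 = 9.
Require (92/7)ⁿ ≥ 9 ÷ (37/163) = 1467/37.
(92/7)¹ = 92/7 falls short of 1467/37 but (92/7)² = 8464/49 reaches it, so n = 2.

2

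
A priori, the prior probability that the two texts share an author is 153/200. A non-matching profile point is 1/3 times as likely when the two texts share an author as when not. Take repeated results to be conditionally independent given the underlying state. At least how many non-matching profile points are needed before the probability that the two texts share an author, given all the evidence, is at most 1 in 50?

5

Prior odds = 0.765/0.235 = 153/47.
Likelihood ratio per non-matching profile point = 1/3.
Target odds: 0.02 ÷ 0.98 = 1/49.
Need (153/47) × (1/3)ⁿ ≤ 1/49, i.e. (1/3)ⁿ ≤ 47/7497.
(1/3)⁴ = 1/81 is still above 47/7497 but (1/3)⁵ = 1/243 is at or below it, so n = 5.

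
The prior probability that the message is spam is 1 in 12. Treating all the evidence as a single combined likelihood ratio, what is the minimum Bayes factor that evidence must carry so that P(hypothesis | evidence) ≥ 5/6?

Prior odds = (1/12)/(11/12) = 1/11.
Target odds = (5/6)/(1/6) = 5.
Required Bayes factor = 5 ÷ (1/11) = 55.

55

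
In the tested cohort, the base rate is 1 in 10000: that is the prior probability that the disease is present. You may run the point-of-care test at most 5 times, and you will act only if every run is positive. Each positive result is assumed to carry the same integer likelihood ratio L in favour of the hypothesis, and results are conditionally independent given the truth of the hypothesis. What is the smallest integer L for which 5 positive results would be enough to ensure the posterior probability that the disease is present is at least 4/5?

9

Prior odds = 0.0001/0.9999 = 1/9999.
Target odds = 0.8/0.2 = 4.
Need L⁵ ≥ 4 ÷ (1/9999) = 39996.
8⁵ = 32768 < 39996 ≤ 59049 = 9⁵, so L = 9.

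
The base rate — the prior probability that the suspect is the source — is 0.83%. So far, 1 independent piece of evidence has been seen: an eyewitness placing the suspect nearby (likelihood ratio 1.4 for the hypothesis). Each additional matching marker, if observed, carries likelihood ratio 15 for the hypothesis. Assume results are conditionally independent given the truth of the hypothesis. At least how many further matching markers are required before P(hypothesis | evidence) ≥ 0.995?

Prior odds = 0.0083/0.9917 = 83/9917.
Bayes factor of the evidence already in hand = 1.4.
Odds after that evidence = (83/9917) × 1.4 = 581/49585.
Target odds = 0.995/0.005 = 199.
Need 15ⁿ ≥ 199 ÷ (581/49585) = 9867415/581.
15³ = 3375 falls short of 9867415/581 but 15⁴ = 50625 reaches it, so n = 4.

4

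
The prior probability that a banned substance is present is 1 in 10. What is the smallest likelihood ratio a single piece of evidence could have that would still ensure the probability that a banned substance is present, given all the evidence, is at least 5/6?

45

Prior odds = 0.1/0.9 = 1/9.
Target odds = (5/6)/(1/6) = 5.
Required Bayes factor = 5 ÷ (1/9) = 45.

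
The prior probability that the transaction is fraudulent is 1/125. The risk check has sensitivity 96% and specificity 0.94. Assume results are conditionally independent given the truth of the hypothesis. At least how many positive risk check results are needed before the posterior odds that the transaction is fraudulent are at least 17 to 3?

3

Prior odds: 0.008 ÷ 0.992 = 1/124.
False-positive rate = 1 − 0.94 = 0.06; likelihood ratio of a positive = 0.96/0.06 = 16.
Target odds = 17/3.
Need (1/124) × 16ⁿ ≥ 17/3, i.e. 16ⁿ ≥ 2108/3.
16² = 256 falls short of 2108/3 but 16³ = 4096 reaches it, so n = 3.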